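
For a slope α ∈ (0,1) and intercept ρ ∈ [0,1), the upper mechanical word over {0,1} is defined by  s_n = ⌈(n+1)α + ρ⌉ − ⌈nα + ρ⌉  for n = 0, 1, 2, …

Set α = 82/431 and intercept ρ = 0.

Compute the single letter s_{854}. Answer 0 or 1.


(n+1)α + ρ = (855·82) / 431 = 70110/431
nα + ρ     = (854·82) / 431 = 70028/431
⌈70110/431⌉ = 163,  ⌈70028/431⌉ = 163
s_{854} = 163 − 163 = 0

0


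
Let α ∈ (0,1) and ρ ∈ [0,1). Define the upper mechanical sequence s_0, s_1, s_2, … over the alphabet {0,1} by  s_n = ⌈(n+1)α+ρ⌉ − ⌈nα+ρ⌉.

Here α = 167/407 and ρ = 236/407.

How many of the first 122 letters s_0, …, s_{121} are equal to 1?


#1s = Σ_{n=0}^{121} s_n = Σ_{n=0}^{121} (⌈(n+1)α+ρ⌉ − ⌈nα+ρ⌉)
the sum telescopes: every ⌈nα+ρ⌉ with 0 < n < 122 appears once with + and once with −, leaving ⌈122α+ρ⌉ − ⌈0·α+ρ⌉
122α + ρ = (122·167 + 236) / 407 = 20610/407
ρ = 236/407
⌈20610/407⌉ = 51,  ⌈236/407⌉ = 1
#1s = 51 − 1 = 50

50


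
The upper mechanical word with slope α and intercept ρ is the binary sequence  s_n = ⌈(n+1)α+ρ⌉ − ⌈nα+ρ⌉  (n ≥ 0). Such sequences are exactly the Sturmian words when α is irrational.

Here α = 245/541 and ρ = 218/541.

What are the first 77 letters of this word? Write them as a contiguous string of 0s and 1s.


01010101001010101010010101010010101010100101010101001010101010010101010100101

n=0: ⌈(1·245+218)/541⌉ − ⌈(0·245+218)/541⌉ = ⌈463/541⌉ − ⌈218/541⌉ = 1 − 1 = 0
n=1: ⌈(2·245+218)/541⌉ − ⌈(1·245+218)/541⌉ = ⌈708/541⌉ − ⌈463/541⌉ = 2 − 1 = 1
n=2: ⌈(3·245+218)/541⌉ − ⌈(2·245+218)/541⌉ = ⌈953/541⌉ − ⌈708/541⌉ = 2 − 2 = 0
n=3: ⌈(4·245+218)/541⌉ − ⌈(3·245+218)/541⌉ = ⌈1198/541⌉ − ⌈953/541⌉ = 3 − 2 = 1
n=4: ⌈(5·245+218)/541⌉ − ⌈(4·245+218)/541⌉ = ⌈1443/541⌉ − ⌈1198/541⌉ = 3 − 3 = 0
n=5: ⌈(6·245+218)/541⌉ − ⌈(5·245+218)/541⌉ = ⌈1688/541⌉ − ⌈1443/541⌉ = 4 − 3 = 1
n=6: ⌈(7·245+218)/541⌉ − ⌈(6·245+218)/541⌉ = ⌈1933/541⌉ − ⌈1688/541⌉ = 4 − 4 = 0
n=7: ⌈(8·245+218)/541⌉ − ⌈(7·245+218)/541⌉ = ⌈2178/541⌉ − ⌈1933/541⌉ = 5 − 4 = 1
n=8: ⌈(9·245+218)/541⌉ − ⌈(8·245+218)/541⌉ = ⌈2423/541⌉ − ⌈2178/541⌉ = 5 − 5 = 0
n=9: ⌈(10·245+218)/541⌉ − ⌈(9·245+218)/541⌉ = ⌈2668/541⌉ − ⌈2423/541⌉ = 5 − 5 = 0
n=10: ⌈(11·245+218)/541⌉ − ⌈(10·245+218)/541⌉ = ⌈2913/541⌉ − ⌈2668/541⌉ = 6 − 5 = 1
n=11: ⌈(12·245+218)/541⌉ − ⌈(11·245+218)/541⌉ = ⌈3158/541⌉ − ⌈2913/541⌉ = 6 − 6 = 0
n=12: ⌈(13·245+218)/541⌉ − ⌈(12·245+218)/541⌉ = ⌈3403/541⌉ − ⌈3158/541⌉ = 7 − 6 = 1
n=13: ⌈(14·245+218)/541⌉ − ⌈(13·245+218)/541⌉ = ⌈3648/541⌉ − ⌈3403/541⌉ = 7 − 7 = 0
n=14: ⌈(15·245+218)/541⌉ − ⌈(14·245+218)/541⌉ = ⌈3893/541⌉ − ⌈3648/541⌉ = 8 − 7 = 1
n=15: ⌈(16·245+218)/541⌉ − ⌈(15·245+218)/541⌉ = ⌈4138/541⌉ − ⌈3893/541⌉ = 8 − 8 = 0
n=16: ⌈(17·245+218)/541⌉ − ⌈(16·245+218)/541⌉ = ⌈4383/541⌉ − ⌈4138/541⌉ = 9 − 8 = 1
n=17: ⌈(18·245+218)/541⌉ − ⌈(17·245+218)/541⌉ = ⌈4628/541⌉ − ⌈4383/541⌉ = 9 − 9 = 0
n=18: ⌈(19·245+218)/541⌉ − ⌈(18·245+218)/541⌉ = ⌈4873/541⌉ − ⌈4628/541⌉ = 10 − 9 = 1
n=19: ⌈(20·245+218)/541⌉ − ⌈(19·245+218)/541⌉ = ⌈5118/541⌉ − ⌈4873/541⌉ = 10 − 10 = 0
n=20: ⌈(21·245+218)/541⌉ − ⌈(20·245+218)/541⌉ = ⌈5363/541⌉ − ⌈5118/541⌉ = 10 − 10 = 0
n=21: ⌈(22·245+218)/541⌉ − ⌈(21·245+218)/541⌉ = ⌈5608/541⌉ − ⌈5363/541⌉ = 11 − 10 = 1
n=22: ⌈(23·245+218)/541⌉ − ⌈(22·245+218)/541⌉ = ⌈5853/541⌉ − ⌈5608/541⌉ = 11 − 11 = 0
n=23: ⌈(24·245+218)/541⌉ − ⌈(23·245+218)/541⌉ = ⌈6098/541⌉ − ⌈5853/541⌉ = 12 − 11 = 1
n=24: ⌈(25·245+218)/541⌉ − ⌈(24·245+218)/541⌉ = ⌈6343/541⌉ − ⌈6098/541⌉ = 12 − 12 = 0
n=25: ⌈(26·245+218)/541⌉ − ⌈(25·245+218)/541⌉ = ⌈6588/541⌉ − ⌈6343/541⌉ = 13 − 12 = 1
n=26: ⌈(27·245+218)/541⌉ − ⌈(26·245+218)/541⌉ = ⌈6833/541⌉ − ⌈6588/541⌉ = 13 − 13 = 0
n=27: ⌈(28·245+218)/541⌉ − ⌈(27·245+218)/541⌉ = ⌈7078/541⌉ − ⌈6833/541⌉ = 14 − 13 = 1
n=28: ⌈(29·245+218)/541⌉ − ⌈(28·245+218)/541⌉ = ⌈7323/541⌉ − ⌈7078/541⌉ = 14 − 14 = 0
n=29: ⌈(30·245+218)/541⌉ − ⌈(29·245+218)/541⌉ = ⌈7568/541⌉ − ⌈7323/541⌉ = 14 − 14 = 0
n=30: ⌈(31·245+218)/541⌉ − ⌈(30·245+218)/541⌉ = ⌈7813/541⌉ − ⌈7568/541⌉ = 15 − 14 = 1
n=31: ⌈(32·245+218)/541⌉ − ⌈(31·245+218)/541⌉ = ⌈8058/541⌉ − ⌈7813/541⌉ = 15 − 15 = 0
n=32: ⌈(33·245+218)/541⌉ − ⌈(32·245+218)/541⌉ = ⌈8303/541⌉ − ⌈8058/541⌉ = 16 − 15 = 1
n=33: ⌈(34·245+218)/541⌉ − ⌈(33·245+218)/541⌉ = ⌈8548/541⌉ − ⌈8303/541⌉ = 16 − 16 = 0
n=34: ⌈(35·245+218)/541⌉ − ⌈(34·245+218)/541⌉ = ⌈8793/541⌉ − ⌈8548/541⌉ = 17 − 16 = 1
n=35: ⌈(36·245+218)/541⌉ − ⌈(35·245+218)/541⌉ = ⌈9038/541⌉ − ⌈8793/541⌉ = 17 − 17 = 0
n=36: ⌈(37·245+218)/541⌉ − ⌈(36·245+218)/541⌉ = ⌈9283/541⌉ − ⌈9038/541⌉ = 18 − 17 = 1
n=37: ⌈(38·245+218)/541⌉ − ⌈(37·245+218)/541⌉ = ⌈9528/541⌉ − ⌈9283/541⌉ = 18 − 18 = 0
n=38: ⌈(39·245+218)/541⌉ − ⌈(38·245+218)/541⌉ = ⌈9773/541⌉ − ⌈9528/541⌉ = 19 − 18 = 1
n=39: ⌈(40·245+218)/541⌉ − ⌈(39·245+218)/541⌉ = ⌈10018/541⌉ − ⌈9773/541⌉ = 19 − 19 = 0
n=40: ⌈(41·245+218)/541⌉ − ⌈(40·245+218)/541⌉ = ⌈10263/541⌉ − ⌈10018/541⌉ = 19 − 19 = 0
n=41: ⌈(42·245+218)/541⌉ − ⌈(41·245+218)/541⌉ = ⌈10508/541⌉ − ⌈10263/541⌉ = 20 − 19 = 1
n=42: ⌈(43·245+218)/541⌉ − ⌈(42·245+218)/541⌉ = ⌈10753/541⌉ − ⌈10508/541⌉ = 20 − 20 = 0
n=43: ⌈(44·245+218)/541⌉ − ⌈(43·245+218)/541⌉ = ⌈10998/541⌉ − ⌈10753/541⌉ = 21 − 20 = 1
n=44: ⌈(45·245+218)/541⌉ − ⌈(44·245+218)/541⌉ = ⌈11243/541⌉ − ⌈10998/541⌉ = 21 − 21 = 0
n=45: ⌈(46·245+218)/541⌉ − ⌈(45·245+218)/541⌉ = ⌈11488/541⌉ − ⌈11243/541⌉ = 22 − 21 = 1
n=46: ⌈(47·245+218)/541⌉ − ⌈(46·245+218)/541⌉ = ⌈11733/541⌉ − ⌈11488/541⌉ = 22 − 22 = 0
n=47: ⌈(48·245+218)/541⌉ − ⌈(47·245+218)/541⌉ = ⌈11978/541⌉ − ⌈11733/541⌉ = 23 − 22 = 1
n=48: ⌈(49·245+218)/541⌉ − ⌈(48·245+218)/541⌉ = ⌈12223/541⌉ − ⌈11978/541⌉ = 23 − 23 = 0
n=49: ⌈(50·245+218)/541⌉ − ⌈(49·245+218)/541⌉ = ⌈12468/541⌉ − ⌈12223/541⌉ = 24 − 23 = 1
n=50: ⌈(51·245+218)/541⌉ − ⌈(50·245+218)/541⌉ = ⌈12713/541⌉ − ⌈12468/541⌉ = 24 − 24 = 0
n=51: ⌈(52·245+218)/541⌉ − ⌈(51·245+218)/541⌉ = ⌈12958/541⌉ − ⌈12713/541⌉ = 24 − 24 = 0
n=52: ⌈(53·245+218)/541⌉ − ⌈(52·245+218)/541⌉ = ⌈13203/541⌉ − ⌈12958/541⌉ = 25 − 24 = 1
n=53: ⌈(54·245+218)/541⌉ − ⌈(53·245+218)/541⌉ = ⌈13448/541⌉ − ⌈13203/541⌉ = 25 − 25 = 0
n=54: ⌈(55·245+218)/541⌉ − ⌈(54·245+218)/541⌉ = ⌈13693/541⌉ − ⌈13448/541⌉ = 26 − 25 = 1
n=55: ⌈(56·245+218)/541⌉ − ⌈(55·245+218)/541⌉ = ⌈13938/541⌉ − ⌈13693/541⌉ = 26 − 26 = 0
n=56: ⌈(57·245+218)/541⌉ − ⌈(56·245+218)/541⌉ = ⌈14183/541⌉ − ⌈13938/541⌉ = 27 − 26 = 1
n=57: ⌈(58·245+218)/541⌉ − ⌈(57·245+218)/541⌉ = ⌈14428/541⌉ − ⌈14183/541⌉ = 27 − 27 = 0
n=58: ⌈(59·245+218)/541⌉ − ⌈(58·245+218)/541⌉ = ⌈14673/541⌉ − ⌈14428/541⌉ = 28 − 27 = 1
n=59: ⌈(60·245+218)/541⌉ − ⌈(59·245+218)/541⌉ = ⌈14918/541⌉ − ⌈14673/541⌉ = 28 − 28 = 0
n=60: ⌈(61·245+218)/541⌉ − ⌈(60·245+218)/541⌉ = ⌈15163/541⌉ − ⌈14918/541⌉ = 29 − 28 = 1
n=61: ⌈(62·245+218)/541⌉ − ⌈(61·245+218)/541⌉ = ⌈15408/541⌉ − ⌈15163/541⌉ = 29 − 29 = 0
n=62: ⌈(63·245+218)/541⌉ − ⌈(62·245+218)/541⌉ = ⌈15653/541⌉ − ⌈15408/541⌉ = 29 − 29 = 0
n=63: ⌈(64·245+218)/541⌉ − ⌈(63·245+218)/541⌉ = ⌈15898/541⌉ − ⌈15653/541⌉ = 30 − 29 = 1
n=64: ⌈(65·245+218)/541⌉ − ⌈(64·245+218)/541⌉ = ⌈16143/541⌉ − ⌈15898/541⌉ = 30 − 30 = 0
n=65: ⌈(66·245+218)/541⌉ − ⌈(65·245+218)/541⌉ = ⌈16388/541⌉ − ⌈16143/541⌉ = 31 − 30 = 1
n=66: ⌈(67·245+218)/541⌉ − ⌈(66·245+218)/541⌉ = ⌈16633/541⌉ − ⌈16388/541⌉ = 31 − 31 = 0
n=67: ⌈(68·245+218)/541⌉ − ⌈(67·245+218)/541⌉ = ⌈16878/541⌉ − ⌈16633/541⌉ = 32 − 31 = 1
n=68: ⌈(69·245+218)/541⌉ − ⌈(68·245+218)/541⌉ = ⌈17123/541⌉ − ⌈16878/541⌉ = 32 − 32 = 0
n=69: ⌈(70·245+218)/541⌉ − ⌈(69·245+218)/541⌉ = ⌈17368/541⌉ − ⌈17123/541⌉ = 33 − 32 = 1
n=70: ⌈(71·245+218)/541⌉ − ⌈(70·245+218)/541⌉ = ⌈17613/541⌉ − ⌈17368/541⌉ = 33 − 33 = 0
n=71: ⌈(72·245+218)/541⌉ − ⌈(71·245+218)/541⌉ = ⌈17858/541⌉ − ⌈17613/541⌉ = 34 − 33 = 1
n=72: ⌈(73·245+218)/541⌉ − ⌈(72·245+218)/541⌉ = ⌈18103/541⌉ − ⌈17858/541⌉ = 34 − 34 = 0
n=73: ⌈(74·245+218)/541⌉ − ⌈(73·245+218)/541⌉ = ⌈18348/541⌉ − ⌈18103/541⌉ = 34 − 34 = 0
n=74: ⌈(75·245+218)/541⌉ − ⌈(74·245+218)/541⌉ = ⌈18593/541⌉ − ⌈18348/541⌉ = 35 − 34 = 1
n=75: ⌈(76·245+218)/541⌉ − ⌈(75·245+218)/541⌉ = ⌈18838/541⌉ − ⌈18593/541⌉ = 35 − 35 = 0
n=76: ⌈(77·245+218)/541⌉ − ⌈(76·245+218)/541⌉ = ⌈19083/541⌉ − ⌈18838/541⌉ = 36 − 35 = 1


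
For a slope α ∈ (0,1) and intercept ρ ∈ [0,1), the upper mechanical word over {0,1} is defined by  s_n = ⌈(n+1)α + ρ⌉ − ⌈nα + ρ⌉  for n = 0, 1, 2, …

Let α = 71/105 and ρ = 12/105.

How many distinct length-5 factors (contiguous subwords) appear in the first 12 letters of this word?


3

t_n = ⌈(n·71+12)/105⌉ for n = 0 … 12:
  n=0…9: ⌈12/105⌉=1 ⌈83/105⌉=1 ⌈154/105⌉=2 ⌈225/105⌉=3 ⌈296/105⌉=3 ⌈367/105⌉=4 ⌈438/105⌉=5 ⌈509/105⌉=5 ⌈580/105⌉=6 ⌈651/105⌉=7
  n=10…12: ⌈722/105⌉=7 ⌈793/105⌉=8 ⌈864/105⌉=9
s_n = t_(n+1) − t_n for n = 0 … 11 gives
prefix = 011011011011
slide a length-5 window over [0..4] … [7..11] (8 windows); first occurrence of each distinct factor:
  [  0..  4] 01101
  [  1..  5] 11011
  [  2..  6] 10110
  (the other 5 windows repeat one of these)
distinct factors: {01101, 10110, 11011}
count = 3  (Sturmian bound for length 5 is 6)


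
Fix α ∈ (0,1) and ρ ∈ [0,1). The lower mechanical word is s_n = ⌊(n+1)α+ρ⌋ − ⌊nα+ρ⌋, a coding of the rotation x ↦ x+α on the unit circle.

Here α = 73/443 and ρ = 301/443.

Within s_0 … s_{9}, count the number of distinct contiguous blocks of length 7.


4

t_n = ⌊(n·73+301)/443⌋ for n = 0 … 10:
  n=0…9: ⌊301/443⌋=0 ⌊374/443⌋=0 ⌊447/443⌋=1 ⌊520/443⌋=1 ⌊593/443⌋=1 ⌊666/443⌋=1 ⌊739/443⌋=1 ⌊812/443⌋=1 ⌊885/443⌋=1 ⌊958/443⌋=2
  n=10: ⌊1031/443⌋=2
s_n = t_(n+1) − t_n for n = 0 … 9 gives
prefix = 0100000010
slide a length-7 window over [0..6] … [3..9] (4 windows); first occurrence of each distinct factor:
  [  0..  6] 0100000
  [  1..  7] 1000000
  [  2..  8] 0000001
  [  3..  9] 0000010
distinct factors: {0000001, 0000010, 0100000, 1000000}
count = 4  (Sturmian bound for length 7 is 8)


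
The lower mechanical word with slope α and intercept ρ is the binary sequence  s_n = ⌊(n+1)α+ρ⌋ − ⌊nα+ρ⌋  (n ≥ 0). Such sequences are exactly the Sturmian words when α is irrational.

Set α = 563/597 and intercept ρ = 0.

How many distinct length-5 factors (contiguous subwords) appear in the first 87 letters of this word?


t_n = ⌊(n·563)/597⌋ for n = 0 … 87:
  n=0…9: ⌊0/597⌋=0 ⌊563/597⌋=0 ⌊1126/597⌋=1 ⌊1689/597⌋=2 ⌊2252/597⌋=3 ⌊2815/597⌋=4 ⌊3378/597⌋=5 ⌊3941/597⌋=6 ⌊4504/597⌋=7 ⌊5067/597⌋=8
  n=10…19: ⌊5630/597⌋=9 ⌊6193/597⌋=10 ⌊6756/597⌋=11 ⌊7319/597⌋=12 ⌊7882/597⌋=13 ⌊8445/597⌋=14 ⌊9008/597⌋=15 ⌊9571/597⌋=16 ⌊10134/597⌋=16 ⌊10697/597⌋=17
  n=20…29: ⌊11260/597⌋=18 ⌊11823/597⌋=19 ⌊12386/597⌋=20 ⌊12949/597⌋=21 ⌊13512/597⌋=22 ⌊14075/597⌋=23 ⌊14638/597⌋=24 ⌊15201/597⌋=25 ⌊15764/597⌋=26 ⌊16327/597⌋=27
  n=30…39: ⌊16890/597⌋=28 ⌊17453/597⌋=29 ⌊18016/597⌋=30 ⌊18579/597⌋=31 ⌊19142/597⌋=32 ⌊19705/597⌋=33 ⌊20268/597⌋=33 ⌊20831/597⌋=34 ⌊21394/597⌋=35 ⌊21957/597⌋=36
  n=40…49: ⌊22520/597⌋=37 ⌊23083/597⌋=38 ⌊23646/597⌋=39 ⌊24209/597⌋=40 ⌊24772/597⌋=41 ⌊25335/597⌋=42 ⌊25898/597⌋=43 ⌊26461/597⌋=44 ⌊27024/597⌋=45 ⌊27587/597⌋=46
  n=50…59: ⌊28150/597⌋=47 ⌊28713/597⌋=48 ⌊29276/597⌋=49 ⌊29839/597⌋=49 ⌊30402/597⌋=50 ⌊30965/597⌋=51 ⌊31528/597⌋=52 ⌊32091/597⌋=53 ⌊32654/597⌋=54 ⌊33217/597⌋=55
  n=60…69: ⌊33780/597⌋=56 ⌊34343/597⌋=57 ⌊34906/597⌋=58 ⌊35469/597⌋=59 ⌊36032/597⌋=60 ⌊36595/597⌋=61 ⌊37158/597⌋=62 ⌊37721/597⌋=63 ⌊38284/597⌋=64 ⌊38847/597⌋=65
  n=70…79: ⌊39410/597⌋=66 ⌊39973/597⌋=66 ⌊40536/597⌋=67 ⌊41099/597⌋=68 ⌊41662/597⌋=69 ⌊42225/597⌋=70 ⌊42788/597⌋=71 ⌊43351/597⌋=72 ⌊43914/597⌋=73 ⌊44477/597⌋=74
  n=80…87: ⌊45040/597⌋=75 ⌊45603/597⌋=76 ⌊46166/597⌋=77 ⌊46729/597⌋=78 ⌊47292/597⌋=79 ⌊47855/597⌋=80 ⌊48418/597⌋=81 ⌊48981/597⌋=82
s_n = t_(n+1) − t_n for n = 0 … 86 gives
prefix = 011111111111111110111111111111111110111111111111111101111111111111111101111111111111111
slide a length-5 window over [0..4] … [82..86] (83 windows); first occurrence of each distinct factor:
  [  0..  4] 01111
  [  1..  5] 11111
  [ 13.. 17] 11110
  [ 14.. 18] 11101
  [ 15.. 19] 11011
  [ 16.. 20] 10111
  (the other 77 windows repeat one of these)
distinct factors: {01111, 10111, 11011, 11101, 11110, 11111}
count = 6  (Sturmian bound for length 5 is 6)

6


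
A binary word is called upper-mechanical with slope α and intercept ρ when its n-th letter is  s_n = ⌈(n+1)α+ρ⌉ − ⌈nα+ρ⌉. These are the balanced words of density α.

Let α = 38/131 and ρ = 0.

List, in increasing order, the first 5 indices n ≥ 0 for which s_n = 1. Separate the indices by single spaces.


n=0: ⌈38/131⌉−⌈0/131⌉ = 1−0 = 1  ← one
n=1: ⌈76/131⌉−⌈38/131⌉ = 1−1 = 0
n=2: ⌈114/131⌉−⌈76/131⌉ = 1−1 = 0
n=3: ⌈152/131⌉−⌈114/131⌉ = 2−1 = 1  ← one
n=4: ⌈190/131⌉−⌈152/131⌉ = 2−2 = 0
n=5: ⌈228/131⌉−⌈190/131⌉ = 2−2 = 0
n=6: ⌈266/131⌉−⌈228/131⌉ = 3−2 = 1  ← one
n=7: ⌈304/131⌉−⌈266/131⌉ = 3−3 = 0
n=8: ⌈342/131⌉−⌈304/131⌉ = 3−3 = 0
n=9: ⌈380/131⌉−⌈342/131⌉ = 3−3 = 0
n=10: ⌈418/131⌉−⌈380/131⌉ = 4−3 = 1  ← one
n=11: ⌈456/131⌉−⌈418/131⌉ = 4−4 = 0
n=12: ⌈494/131⌉−⌈456/131⌉ = 4−4 = 0
n=13: ⌈532/131⌉−⌈494/131⌉ = 5−4 = 1  ← one
positions of the first 5 ones: 0 3 6 10 13

0 3 6 10 13


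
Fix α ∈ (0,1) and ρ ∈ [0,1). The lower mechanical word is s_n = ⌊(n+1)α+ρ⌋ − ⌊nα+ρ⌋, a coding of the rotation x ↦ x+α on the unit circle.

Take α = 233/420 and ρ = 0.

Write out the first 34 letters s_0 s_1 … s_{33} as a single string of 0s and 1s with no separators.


0101010101101010101101010101101010

n=0: ⌊(1·233)/420⌋ − ⌊(0·233)/420⌋ = ⌊233/420⌋ − ⌊0/420⌋ = 0 − 0 = 0
n=1: ⌊(2·233)/420⌋ − ⌊(1·233)/420⌋ = ⌊466/420⌋ − ⌊233/420⌋ = 1 − 0 = 1
n=2: ⌊(3·233)/420⌋ − ⌊(2·233)/420⌋ = ⌊699/420⌋ − ⌊466/420⌋ = 1 − 1 = 0
n=3: ⌊(4·233)/420⌋ − ⌊(3·233)/420⌋ = ⌊932/420⌋ − ⌊699/420⌋ = 2 − 1 = 1
n=4: ⌊(5·233)/420⌋ − ⌊(4·233)/420⌋ = ⌊1165/420⌋ − ⌊932/420⌋ = 2 − 2 = 0
n=5: ⌊(6·233)/420⌋ − ⌊(5·233)/420⌋ = ⌊1398/420⌋ − ⌊1165/420⌋ = 3 − 2 = 1
n=6: ⌊(7·233)/420⌋ − ⌊(6·233)/420⌋ = ⌊1631/420⌋ − ⌊1398/420⌋ = 3 − 3 = 0
n=7: ⌊(8·233)/420⌋ − ⌊(7·233)/420⌋ = ⌊1864/420⌋ − ⌊1631/420⌋ = 4 − 3 = 1
n=8: ⌊(9·233)/420⌋ − ⌊(8·233)/420⌋ = ⌊2097/420⌋ − ⌊1864/420⌋ = 4 − 4 = 0
n=9: ⌊(10·233)/420⌋ − ⌊(9·233)/420⌋ = ⌊2330/420⌋ − ⌊2097/420⌋ = 5 − 4 = 1
n=10: ⌊(11·233)/420⌋ − ⌊(10·233)/420⌋ = ⌊2563/420⌋ − ⌊2330/420⌋ = 6 − 5 = 1
n=11: ⌊(12·233)/420⌋ − ⌊(11·233)/420⌋ = ⌊2796/420⌋ − ⌊2563/420⌋ = 6 − 6 = 0
n=12: ⌊(13·233)/420⌋ − ⌊(12·233)/420⌋ = ⌊3029/420⌋ − ⌊2796/420⌋ = 7 − 6 = 1
n=13: ⌊(14·233)/420⌋ − ⌊(13·233)/420⌋ = ⌊3262/420⌋ − ⌊3029/420⌋ = 7 − 7 = 0
n=14: ⌊(15·233)/420⌋ − ⌊(14·233)/420⌋ = ⌊3495/420⌋ − ⌊3262/420⌋ = 8 − 7 = 1
n=15: ⌊(16·233)/420⌋ − ⌊(15·233)/420⌋ = ⌊3728/420⌋ − ⌊3495/420⌋ = 8 − 8 = 0
n=16: ⌊(17·233)/420⌋ − ⌊(16·233)/420⌋ = ⌊3961/420⌋ − ⌊3728/420⌋ = 9 − 8 = 1
n=17: ⌊(18·233)/420⌋ − ⌊(17·233)/420⌋ = ⌊4194/420⌋ − ⌊3961/420⌋ = 9 − 9 = 0
n=18: ⌊(19·233)/420⌋ − ⌊(18·233)/420⌋ = ⌊4427/420⌋ − ⌊4194/420⌋ = 10 − 9 = 1
n=19: ⌊(20·233)/420⌋ − ⌊(19·233)/420⌋ = ⌊4660/420⌋ − ⌊4427/420⌋ = 11 − 10 = 1
n=20: ⌊(21·233)/420⌋ − ⌊(20·233)/420⌋ = ⌊4893/420⌋ − ⌊4660/420⌋ = 11 − 11 = 0
n=21: ⌊(22·233)/420⌋ − ⌊(21·233)/420⌋ = ⌊5126/420⌋ − ⌊4893/420⌋ = 12 − 11 = 1
n=22: ⌊(23·233)/420⌋ − ⌊(22·233)/420⌋ = ⌊5359/420⌋ − ⌊5126/420⌋ = 12 − 12 = 0
n=23: ⌊(24·233)/420⌋ − ⌊(23·233)/420⌋ = ⌊5592/420⌋ − ⌊5359/420⌋ = 13 − 12 = 1
n=24: ⌊(25·233)/420⌋ − ⌊(24·233)/420⌋ = ⌊5825/420⌋ − ⌊5592/420⌋ = 13 − 13 = 0
n=25: ⌊(26·233)/420⌋ − ⌊(25·233)/420⌋ = ⌊6058/420⌋ − ⌊5825/420⌋ = 14 − 13 = 1
n=26: ⌊(27·233)/420⌋ − ⌊(26·233)/420⌋ = ⌊6291/420⌋ − ⌊6058/420⌋ = 14 − 14 = 0
n=27: ⌊(28·233)/420⌋ − ⌊(27·233)/420⌋ = ⌊6524/420⌋ − ⌊6291/420⌋ = 15 − 14 = 1
n=28: ⌊(29·233)/420⌋ − ⌊(28·233)/420⌋ = ⌊6757/420⌋ − ⌊6524/420⌋ = 16 − 15 = 1
n=29: ⌊(30·233)/420⌋ − ⌊(29·233)/420⌋ = ⌊6990/420⌋ − ⌊6757/420⌋ = 16 − 16 = 0
n=30: ⌊(31·233)/420⌋ − ⌊(30·233)/420⌋ = ⌊7223/420⌋ − ⌊6990/420⌋ = 17 − 16 = 1
n=31: ⌊(32·233)/420⌋ − ⌊(31·233)/420⌋ = ⌊7456/420⌋ − ⌊7223/420⌋ = 17 − 17 = 0
n=32: ⌊(33·233)/420⌋ − ⌊(32·233)/420⌋ = ⌊7689/420⌋ − ⌊7456/420⌋ = 18 − 17 = 1
n=33: ⌊(34·233)/420⌋ − ⌊(33·233)/420⌋ = ⌊7922/420⌋ − ⌊7689/420⌋ = 18 − 18 = 0


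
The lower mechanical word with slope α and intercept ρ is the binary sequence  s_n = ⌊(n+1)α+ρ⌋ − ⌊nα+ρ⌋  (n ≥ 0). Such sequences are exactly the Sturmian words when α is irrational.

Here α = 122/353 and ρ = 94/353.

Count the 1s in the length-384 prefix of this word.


#1s = Σ_{n=0}^{383} s_n = Σ_{n=0}^{383} (⌊(n+1)α+ρ⌋ − ⌊nα+ρ⌋)
the sum telescopes: every ⌊nα+ρ⌋ with 0 < n < 384 appears once with + and once with −, leaving ⌊384α+ρ⌋ − ⌊0·α+ρ⌋
384α + ρ = (384·122 + 94) / 353 = 46942/353
ρ = 94/353
⌊46942/353⌋ = 132,  ⌊94/353⌋ = 0
#1s = 132 − 0 = 132

132


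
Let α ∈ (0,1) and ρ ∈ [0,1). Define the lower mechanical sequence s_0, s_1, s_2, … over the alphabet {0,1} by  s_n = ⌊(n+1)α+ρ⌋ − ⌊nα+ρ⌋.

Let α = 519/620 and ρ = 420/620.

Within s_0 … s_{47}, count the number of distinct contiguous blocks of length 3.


4

t_n = ⌊(n·519+420)/620⌋ for n = 0 … 48:
  n=0…9: ⌊420/620⌋=0 ⌊939/620⌋=1 ⌊1458/620⌋=2 ⌊1977/620⌋=3 ⌊2496/620⌋=4 ⌊3015/620⌋=4 ⌊3534/620⌋=5 ⌊4053/620⌋=6 ⌊4572/620⌋=7 ⌊5091/620⌋=8
  n=10…19: ⌊5610/620⌋=9 ⌊6129/620⌋=9 ⌊6648/620⌋=10 ⌊7167/620⌋=11 ⌊7686/620⌋=12 ⌊8205/620⌋=13 ⌊8724/620⌋=14 ⌊9243/620⌋=14 ⌊9762/620⌋=15 ⌊10281/620⌋=16
  n=20…29: ⌊10800/620⌋=17 ⌊11319/620⌋=18 ⌊11838/620⌋=19 ⌊12357/620⌋=19 ⌊12876/620⌋=20 ⌊13395/620⌋=21 ⌊13914/620⌋=22 ⌊14433/620⌋=23 ⌊14952/620⌋=24 ⌊15471/620⌋=24
  n=30…39: ⌊15990/620⌋=25 ⌊16509/620⌋=26 ⌊17028/620⌋=27 ⌊17547/620⌋=28 ⌊18066/620⌋=29 ⌊18585/620⌋=29 ⌊19104/620⌋=30 ⌊19623/620⌋=31 ⌊20142/620⌋=32 ⌊20661/620⌋=33
  n=40…48: ⌊21180/620⌋=34 ⌊21699/620⌋=34 ⌊22218/620⌋=35 ⌊22737/620⌋=36 ⌊23256/620⌋=37 ⌊23775/620⌋=38 ⌊24294/620⌋=39 ⌊24813/620⌋=40 ⌊25332/620⌋=40
s_n = t_(n+1) − t_n for n = 0 … 47 gives
prefix = 111101111101111101111101111101111101111101111110
slide a length-3 window over [0..2] … [45..47] (46 windows); first occurrence of each distinct factor:
  [  0..  2] 111
  [  2..  4] 110
  [  3..  5] 101
  [  4..  6] 011
  (the other 42 windows repeat one of these)
distinct factors: {011, 101, 110, 111}
count = 4  (Sturmian bound for length 3 is 4)


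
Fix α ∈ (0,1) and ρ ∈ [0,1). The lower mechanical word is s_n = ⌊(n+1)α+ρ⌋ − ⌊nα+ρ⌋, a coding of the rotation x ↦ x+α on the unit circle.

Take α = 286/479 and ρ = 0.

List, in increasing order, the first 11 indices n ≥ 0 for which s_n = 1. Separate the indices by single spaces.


1 3 5 6 8 10 11 13 15 16 18

n=0: ⌊286/479⌋−⌊0/479⌋ = 0−0 = 0
n=1: ⌊572/479⌋−⌊286/479⌋ = 1−0 = 1  ← one
n=2: ⌊858/479⌋−⌊572/479⌋ = 1−1 = 0
n=3: ⌊1144/479⌋−⌊858/479⌋ = 2−1 = 1  ← one
n=4: ⌊1430/479⌋−⌊1144/479⌋ = 2−2 = 0
n=5: ⌊1716/479⌋−⌊1430/479⌋ = 3−2 = 1  ← one
n=6: ⌊2002/479⌋−⌊1716/479⌋ = 4−3 = 1  ← one
n=7: ⌊2288/479⌋−⌊2002/479⌋ = 4−4 = 0
n=8: ⌊2574/479⌋−⌊2288/479⌋ = 5−4 = 1  ← one
n=9: ⌊2860/479⌋−⌊2574/479⌋ = 5−5 = 0
n=10: ⌊3146/479⌋−⌊2860/479⌋ = 6−5 = 1  ← one
n=11: ⌊3432/479⌋−⌊3146/479⌋ = 7−6 = 1  ← one
n=12: ⌊3718/479⌋−⌊3432/479⌋ = 7−7 = 0
n=13: ⌊4004/479⌋−⌊3718/479⌋ = 8−7 = 1  ← one
n=14: ⌊4290/479⌋−⌊4004/479⌋ = 8−8 = 0
n=15: ⌊4576/479⌋−⌊4290/479⌋ = 9−8 = 1  ← one
n=16: ⌊4862/479⌋−⌊4576/479⌋ = 10−9 = 1  ← one
n=17: ⌊5148/479⌋−⌊4862/479⌋ = 10−10 = 0
n=18: ⌊5434/479⌋−⌊5148/479⌋ = 11−10 = 1  ← one
positions of the first 11 ones: 1 3 5 6 8 10 11 13 15 16 18


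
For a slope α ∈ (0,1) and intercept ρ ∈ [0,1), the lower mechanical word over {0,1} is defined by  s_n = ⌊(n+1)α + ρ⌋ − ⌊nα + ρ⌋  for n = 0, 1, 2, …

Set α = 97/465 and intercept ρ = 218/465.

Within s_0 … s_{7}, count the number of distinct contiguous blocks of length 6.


3

t_n = ⌊(n·97+218)/465⌋ for n = 0 … 8:
  n=0…8: ⌊218/465⌋=0 ⌊315/465⌋=0 ⌊412/465⌋=0 ⌊509/465⌋=1 ⌊606/465⌋=1 ⌊703/465⌋=1 ⌊800/465⌋=1 ⌊897/465⌋=1 ⌊994/465⌋=2
s_n = t_(n+1) − t_n for n = 0 … 7 gives
prefix = 00100001
slide a length-6 window over [0..5] … [2..7] (3 windows); first occurrence of each distinct factor:
  [  0..  5] 001000
  [  1..  6] 010000
  [  2..  7] 100001
distinct factors: {001000, 010000, 100001}
count = 3  (Sturmian bound for length 6 is 7)


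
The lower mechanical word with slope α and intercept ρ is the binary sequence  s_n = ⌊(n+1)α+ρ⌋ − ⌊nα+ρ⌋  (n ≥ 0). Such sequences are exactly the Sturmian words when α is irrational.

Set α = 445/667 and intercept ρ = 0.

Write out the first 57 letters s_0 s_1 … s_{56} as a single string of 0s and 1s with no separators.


n=0: ⌊(1·445)/667⌋ − ⌊(0·445)/667⌋ = ⌊445/667⌋ − ⌊0/667⌋ = 0 − 0 = 0
n=1: ⌊(2·445)/667⌋ − ⌊(1·445)/667⌋ = ⌊890/667⌋ − ⌊445/667⌋ = 1 − 0 = 1
n=2: ⌊(3·445)/667⌋ − ⌊(2·445)/667⌋ = ⌊1335/667⌋ − ⌊890/667⌋ = 2 − 1 = 1
n=3: ⌊(4·445)/667⌋ − ⌊(3·445)/667⌋ = ⌊1780/667⌋ − ⌊1335/667⌋ = 2 − 2 = 0
n=4: ⌊(5·445)/667⌋ − ⌊(4·445)/667⌋ = ⌊2225/667⌋ − ⌊1780/667⌋ = 3 − 2 = 1
n=5: ⌊(6·445)/667⌋ − ⌊(5·445)/667⌋ = ⌊2670/667⌋ − ⌊2225/667⌋ = 4 − 3 = 1
n=6: ⌊(7·445)/667⌋ − ⌊(6·445)/667⌋ = ⌊3115/667⌋ − ⌊2670/667⌋ = 4 − 4 = 0
n=7: ⌊(8·445)/667⌋ − ⌊(7·445)/667⌋ = ⌊3560/667⌋ − ⌊3115/667⌋ = 5 − 4 = 1
n=8: ⌊(9·445)/667⌋ − ⌊(8·445)/667⌋ = ⌊4005/667⌋ − ⌊3560/667⌋ = 6 − 5 = 1
n=9: ⌊(10·445)/667⌋ − ⌊(9·445)/667⌋ = ⌊4450/667⌋ − ⌊4005/667⌋ = 6 − 6 = 0
n=10: ⌊(11·445)/667⌋ − ⌊(10·445)/667⌋ = ⌊4895/667⌋ − ⌊4450/667⌋ = 7 − 6 = 1
n=11: ⌊(12·445)/667⌋ − ⌊(11·445)/667⌋ = ⌊5340/667⌋ − ⌊4895/667⌋ = 8 − 7 = 1
n=12: ⌊(13·445)/667⌋ − ⌊(12·445)/667⌋ = ⌊5785/667⌋ − ⌊5340/667⌋ = 8 − 8 = 0
n=13: ⌊(14·445)/667⌋ − ⌊(13·445)/667⌋ = ⌊6230/667⌋ − ⌊5785/667⌋ = 9 − 8 = 1
n=14: ⌊(15·445)/667⌋ − ⌊(14·445)/667⌋ = ⌊6675/667⌋ − ⌊6230/667⌋ = 10 − 9 = 1
n=15: ⌊(16·445)/667⌋ − ⌊(15·445)/667⌋ = ⌊7120/667⌋ − ⌊6675/667⌋ = 10 − 10 = 0
n=16: ⌊(17·445)/667⌋ − ⌊(16·445)/667⌋ = ⌊7565/667⌋ − ⌊7120/667⌋ = 11 − 10 = 1
n=17: ⌊(18·445)/667⌋ − ⌊(17·445)/667⌋ = ⌊8010/667⌋ − ⌊7565/667⌋ = 12 − 11 = 1
n=18: ⌊(19·445)/667⌋ − ⌊(18·445)/667⌋ = ⌊8455/667⌋ − ⌊8010/667⌋ = 12 − 12 = 0
n=19: ⌊(20·445)/667⌋ − ⌊(19·445)/667⌋ = ⌊8900/667⌋ − ⌊8455/667⌋ = 13 − 12 = 1
n=20: ⌊(21·445)/667⌋ − ⌊(20·445)/667⌋ = ⌊9345/667⌋ − ⌊8900/667⌋ = 14 − 13 = 1
n=21: ⌊(22·445)/667⌋ − ⌊(21·445)/667⌋ = ⌊9790/667⌋ − ⌊9345/667⌋ = 14 − 14 = 0
n=22: ⌊(23·445)/667⌋ − ⌊(22·445)/667⌋ = ⌊10235/667⌋ − ⌊9790/667⌋ = 15 − 14 = 1
n=23: ⌊(24·445)/667⌋ − ⌊(23·445)/667⌋ = ⌊10680/667⌋ − ⌊10235/667⌋ = 16 − 15 = 1
n=24: ⌊(25·445)/667⌋ − ⌊(24·445)/667⌋ = ⌊11125/667⌋ − ⌊10680/667⌋ = 16 − 16 = 0
n=25: ⌊(26·445)/667⌋ − ⌊(25·445)/667⌋ = ⌊11570/667⌋ − ⌊11125/667⌋ = 17 − 16 = 1
n=26: ⌊(27·445)/667⌋ − ⌊(26·445)/667⌋ = ⌊12015/667⌋ − ⌊11570/667⌋ = 18 − 17 = 1
n=27: ⌊(28·445)/667⌋ − ⌊(27·445)/667⌋ = ⌊12460/667⌋ − ⌊12015/667⌋ = 18 − 18 = 0
n=28: ⌊(29·445)/667⌋ − ⌊(28·445)/667⌋ = ⌊12905/667⌋ − ⌊12460/667⌋ = 19 − 18 = 1
n=29: ⌊(30·445)/667⌋ − ⌊(29·445)/667⌋ = ⌊13350/667⌋ − ⌊12905/667⌋ = 20 − 19 = 1
n=30: ⌊(31·445)/667⌋ − ⌊(30·445)/667⌋ = ⌊13795/667⌋ − ⌊13350/667⌋ = 20 − 20 = 0
n=31: ⌊(32·445)/667⌋ − ⌊(31·445)/667⌋ = ⌊14240/667⌋ − ⌊13795/667⌋ = 21 − 20 = 1
n=32: ⌊(33·445)/667⌋ − ⌊(32·445)/667⌋ = ⌊14685/667⌋ − ⌊14240/667⌋ = 22 − 21 = 1
n=33: ⌊(34·445)/667⌋ − ⌊(33·445)/667⌋ = ⌊15130/667⌋ − ⌊14685/667⌋ = 22 − 22 = 0
n=34: ⌊(35·445)/667⌋ − ⌊(34·445)/667⌋ = ⌊15575/667⌋ − ⌊15130/667⌋ = 23 − 22 = 1
n=35: ⌊(36·445)/667⌋ − ⌊(35·445)/667⌋ = ⌊16020/667⌋ − ⌊15575/667⌋ = 24 − 23 = 1
n=36: ⌊(37·445)/667⌋ − ⌊(36·445)/667⌋ = ⌊16465/667⌋ − ⌊16020/667⌋ = 24 − 24 = 0
n=37: ⌊(38·445)/667⌋ − ⌊(37·445)/667⌋ = ⌊16910/667⌋ − ⌊16465/667⌋ = 25 − 24 = 1
n=38: ⌊(39·445)/667⌋ − ⌊(38·445)/667⌋ = ⌊17355/667⌋ − ⌊16910/667⌋ = 26 − 25 = 1
n=39: ⌊(40·445)/667⌋ − ⌊(39·445)/667⌋ = ⌊17800/667⌋ − ⌊17355/667⌋ = 26 − 26 = 0
n=40: ⌊(41·445)/667⌋ − ⌊(40·445)/667⌋ = ⌊18245/667⌋ − ⌊17800/667⌋ = 27 − 26 = 1
n=41: ⌊(42·445)/667⌋ − ⌊(41·445)/667⌋ = ⌊18690/667⌋ − ⌊18245/667⌋ = 28 − 27 = 1
n=42: ⌊(43·445)/667⌋ − ⌊(42·445)/667⌋ = ⌊19135/667⌋ − ⌊18690/667⌋ = 28 − 28 = 0
n=43: ⌊(44·445)/667⌋ − ⌊(43·445)/667⌋ = ⌊19580/667⌋ − ⌊19135/667⌋ = 29 − 28 = 1
n=44: ⌊(45·445)/667⌋ − ⌊(44·445)/667⌋ = ⌊20025/667⌋ − ⌊19580/667⌋ = 30 − 29 = 1
n=45: ⌊(46·445)/667⌋ − ⌊(45·445)/667⌋ = ⌊20470/667⌋ − ⌊20025/667⌋ = 30 − 30 = 0
n=46: ⌊(47·445)/667⌋ − ⌊(46·445)/667⌋ = ⌊20915/667⌋ − ⌊20470/667⌋ = 31 − 30 = 1
n=47: ⌊(48·445)/667⌋ − ⌊(47·445)/667⌋ = ⌊21360/667⌋ − ⌊20915/667⌋ = 32 − 31 = 1
n=48: ⌊(49·445)/667⌋ − ⌊(48·445)/667⌋ = ⌊21805/667⌋ − ⌊21360/667⌋ = 32 − 32 = 0
n=49: ⌊(50·445)/667⌋ − ⌊(49·445)/667⌋ = ⌊22250/667⌋ − ⌊21805/667⌋ = 33 − 32 = 1
n=50: ⌊(51·445)/667⌋ − ⌊(50·445)/667⌋ = ⌊22695/667⌋ − ⌊22250/667⌋ = 34 − 33 = 1
n=51: ⌊(52·445)/667⌋ − ⌊(51·445)/667⌋ = ⌊23140/667⌋ − ⌊22695/667⌋ = 34 − 34 = 0
n=52: ⌊(53·445)/667⌋ − ⌊(52·445)/667⌋ = ⌊23585/667⌋ − ⌊23140/667⌋ = 35 − 34 = 1
n=53: ⌊(54·445)/667⌋ − ⌊(53·445)/667⌋ = ⌊24030/667⌋ − ⌊23585/667⌋ = 36 − 35 = 1
n=54: ⌊(55·445)/667⌋ − ⌊(54·445)/667⌋ = ⌊24475/667⌋ − ⌊24030/667⌋ = 36 − 36 = 0
n=55: ⌊(56·445)/667⌋ − ⌊(55·445)/667⌋ = ⌊24920/667⌋ − ⌊24475/667⌋ = 37 − 36 = 1
n=56: ⌊(57·445)/667⌋ − ⌊(56·445)/667⌋ = ⌊25365/667⌋ − ⌊24920/667⌋ = 38 − 37 = 1

011011011011011011011011011011011011011011011011011011011


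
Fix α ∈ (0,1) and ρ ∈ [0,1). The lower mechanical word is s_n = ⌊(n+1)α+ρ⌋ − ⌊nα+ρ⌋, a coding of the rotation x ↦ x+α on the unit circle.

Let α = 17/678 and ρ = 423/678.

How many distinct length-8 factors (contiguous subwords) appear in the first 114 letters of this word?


t_n = ⌊(n·17+423)/678⌋ for n = 0 … 114:
  n=0…9: ⌊423/678⌋=0 ⌊440/678⌋=0 ⌊457/678⌋=0 ⌊474/678⌋=0 ⌊491/678⌋=0 ⌊508/678⌋=0 ⌊525/678⌋=0 ⌊542/678⌋=0 ⌊559/678⌋=0 ⌊576/678⌋=0
  n=10…19: ⌊593/678⌋=0 ⌊610/678⌋=0 ⌊627/678⌋=0 ⌊644/678⌋=0 ⌊661/678⌋=0 ⌊678/678⌋=1 ⌊695/678⌋=1 ⌊712/678⌋=1 ⌊729/678⌋=1 ⌊746/678⌋=1
  n=20…29: ⌊763/678⌋=1 ⌊780/678⌋=1 ⌊797/678⌋=1 ⌊814/678⌋=1 ⌊831/678⌋=1 ⌊848/678⌋=1 ⌊865/678⌋=1 ⌊882/678⌋=1 ⌊899/678⌋=1 ⌊916/678⌋=1
  n=30…39: ⌊933/678⌋=1 ⌊950/678⌋=1 ⌊967/678⌋=1 ⌊984/678⌋=1 ⌊1001/678⌋=1 ⌊1018/678⌋=1 ⌊1035/678⌋=1 ⌊1052/678⌋=1 ⌊1069/678⌋=1 ⌊1086/678⌋=1
  n=40…49: ⌊1103/678⌋=1 ⌊1120/678⌋=1 ⌊1137/678⌋=1 ⌊1154/678⌋=1 ⌊1171/678⌋=1 ⌊1188/678⌋=1 ⌊1205/678⌋=1 ⌊1222/678⌋=1 ⌊1239/678⌋=1 ⌊1256/678⌋=1
  n=50…59: ⌊1273/678⌋=1 ⌊1290/678⌋=1 ⌊1307/678⌋=1 ⌊1324/678⌋=1 ⌊1341/678⌋=1 ⌊1358/678⌋=2 ⌊1375/678⌋=2 ⌊1392/678⌋=2 ⌊1409/678⌋=2 ⌊1426/678⌋=2
  n=60…69: ⌊1443/678⌋=2 ⌊1460/678⌋=2 ⌊1477/678⌋=2 ⌊1494/678⌋=2 ⌊1511/678⌋=2 ⌊1528/678⌋=2 ⌊1545/678⌋=2 ⌊1562/678⌋=2 ⌊1579/678⌋=2 ⌊1596/678⌋=2
  n=70…79: ⌊1613/678⌋=2 ⌊1630/678⌋=2 ⌊1647/678⌋=2 ⌊1664/678⌋=2 ⌊1681/678⌋=2 ⌊1698/678⌋=2 ⌊1715/678⌋=2 ⌊1732/678⌋=2 ⌊1749/678⌋=2 ⌊1766/678⌋=2
  n=80…89: ⌊1783/678⌋=2 ⌊1800/678⌋=2 ⌊1817/678⌋=2 ⌊1834/678⌋=2 ⌊1851/678⌋=2 ⌊1868/678⌋=2 ⌊1885/678⌋=2 ⌊1902/678⌋=2 ⌊1919/678⌋=2 ⌊1936/678⌋=2
  n=90…99: ⌊1953/678⌋=2 ⌊1970/678⌋=2 ⌊1987/678⌋=2 ⌊2004/678⌋=2 ⌊2021/678⌋=2 ⌊2038/678⌋=3 ⌊2055/678⌋=3 ⌊2072/678⌋=3 ⌊2089/678⌋=3 ⌊2106/678⌋=3
  n=100…109: ⌊2123/678⌋=3 ⌊2140/678⌋=3 ⌊2157/678⌋=3 ⌊2174/678⌋=3 ⌊2191/678⌋=3 ⌊2208/678⌋=3 ⌊2225/678⌋=3 ⌊2242/678⌋=3 ⌊2259/678⌋=3 ⌊2276/678⌋=3
  n=110…114: ⌊2293/678⌋=3 ⌊2310/678⌋=3 ⌊2327/678⌋=3 ⌊2344/678⌋=3 ⌊2361/678⌋=3
s_n = t_(n+1) − t_n for n = 0 … 113 gives
prefix = 000000000000001000000000000000000000000000000000000000100000000000000000000000000000000000000010000000000000000000
slide a length-8 window over [0..7] … [106..113] (107 windows); first occurrence of each distinct factor:
  [  0..  7] 00000000
  [  7.. 14] 00000001
  [  8.. 15] 00000010
  [  9.. 16] 00000100
  [ 10.. 17] 00001000
  [ 11.. 18] 00010000
  [ 12.. 19] 00100000
  [ 13.. 20] 01000000
  [ 14.. 21] 10000000
  (the other 98 windows repeat one of these)
distinct factors: {00000000, 00000001, 00000010, 00000100, 00001000, 00010000, 00100000, 01000000, 10000000}
count = 9  (Sturmian bound for length 8 is 9)

9


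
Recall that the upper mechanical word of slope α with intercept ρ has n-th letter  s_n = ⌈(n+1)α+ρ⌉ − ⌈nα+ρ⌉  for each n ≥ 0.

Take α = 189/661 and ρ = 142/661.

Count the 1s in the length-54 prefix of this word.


15

#1s = Σ_{n=0}^{53} s_n = Σ_{n=0}^{53} (⌈(n+1)α+ρ⌉ − ⌈nα+ρ⌉)
the sum telescopes: every ⌈nα+ρ⌉ with 0 < n < 54 appears once with + and once with −, leaving ⌈54α+ρ⌉ − ⌈0·α+ρ⌉
54α + ρ = (54·189 + 142) / 661 = 10348/661
ρ = 142/661
⌈10348/661⌉ = 16,  ⌈142/661⌉ = 1
#1s = 16 − 1 = 15


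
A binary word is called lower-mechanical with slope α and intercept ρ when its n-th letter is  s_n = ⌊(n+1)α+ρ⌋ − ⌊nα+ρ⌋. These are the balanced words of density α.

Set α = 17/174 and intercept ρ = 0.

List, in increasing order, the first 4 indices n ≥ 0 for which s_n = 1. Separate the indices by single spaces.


10 20 30 40

n=0: ⌊17/174⌋−⌊0/174⌋ = 0−0 = 0
n=1: ⌊34/174⌋−⌊17/174⌋ = 0−0 = 0
n=2: ⌊51/174⌋−⌊34/174⌋ = 0−0 = 0
n=3: ⌊68/174⌋−⌊51/174⌋ = 0−0 = 0
n=4: ⌊85/174⌋−⌊68/174⌋ = 0−0 = 0
n=5: ⌊102/174⌋−⌊85/174⌋ = 0−0 = 0
n=6: ⌊119/174⌋−⌊102/174⌋ = 0−0 = 0
n=7: ⌊136/174⌋−⌊119/174⌋ = 0−0 = 0
n=8: ⌊153/174⌋−⌊136/174⌋ = 0−0 = 0
n=9: ⌊170/174⌋−⌊153/174⌋ = 0−0 = 0
n=10: ⌊187/174⌋−⌊170/174⌋ = 1−0 = 1  ← one
n=11: ⌊204/174⌋−⌊187/174⌋ = 1−1 = 0
n=12: ⌊221/174⌋−⌊204/174⌋ = 1−1 = 0
n=13: ⌊238/174⌋−⌊221/174⌋ = 1−1 = 0
n=14: ⌊255/174⌋−⌊238/174⌋ = 1−1 = 0
n=15: ⌊272/174⌋−⌊255/174⌋ = 1−1 = 0
n=16: ⌊289/174⌋−⌊272/174⌋ = 1−1 = 0
n=17: ⌊306/174⌋−⌊289/174⌋ = 1−1 = 0
n=18: ⌊323/174⌋−⌊306/174⌋ = 1−1 = 0
n=19: ⌊340/174⌋−⌊323/174⌋ = 1−1 = 0
n=20: ⌊357/174⌋−⌊340/174⌋ = 2−1 = 1  ← one
n=21: ⌊374/174⌋−⌊357/174⌋ = 2−2 = 0
n=22: ⌊391/174⌋−⌊374/174⌋ = 2−2 = 0
n=23: ⌊408/174⌋−⌊391/174⌋ = 2−2 = 0
n=24: ⌊425/174⌋−⌊408/174⌋ = 2−2 = 0
n=25: ⌊442/174⌋−⌊425/174⌋ = 2−2 = 0
n=26: ⌊459/174⌋−⌊442/174⌋ = 2−2 = 0
n=27: ⌊476/174⌋−⌊459/174⌋ = 2−2 = 0
n=28: ⌊493/174⌋−⌊476/174⌋ = 2−2 = 0
n=29: ⌊510/174⌋−⌊493/174⌋ = 2−2 = 0
n=30: ⌊527/174⌋−⌊510/174⌋ = 3−2 = 1  ← one
n=31: ⌊544/174⌋−⌊527/174⌋ = 3−3 = 0
n=32: ⌊561/174⌋−⌊544/174⌋ = 3−3 = 0
n=33: ⌊578/174⌋−⌊561/174⌋ = 3−3 = 0
n=34: ⌊595/174⌋−⌊578/174⌋ = 3−3 = 0
n=35: ⌊612/174⌋−⌊595/174⌋ = 3−3 = 0
n=36: ⌊629/174⌋−⌊612/174⌋ = 3−3 = 0
n=37: ⌊646/174⌋−⌊629/174⌋ = 3−3 = 0
n=38: ⌊663/174⌋−⌊646/174⌋ = 3−3 = 0
n=39: ⌊680/174⌋−⌊663/174⌋ = 3−3 = 0
n=40: ⌊697/174⌋−⌊680/174⌋ = 4−3 = 1  ← one
positions of the first 4 ones: 10 20 30 40


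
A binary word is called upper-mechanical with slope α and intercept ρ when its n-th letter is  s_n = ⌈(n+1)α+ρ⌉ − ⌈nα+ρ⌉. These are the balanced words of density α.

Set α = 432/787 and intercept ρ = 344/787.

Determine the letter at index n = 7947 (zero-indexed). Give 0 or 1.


(n+1)α + ρ = (7948·432 + 344) / 787 = 3433880/787
nα + ρ     = (7947·432 + 344) / 787 = 3433448/787
⌈3433880/787⌉ = 4364,  ⌈3433448/787⌉ = 4363
s_{7947} = 4364 − 4363 = 1

1


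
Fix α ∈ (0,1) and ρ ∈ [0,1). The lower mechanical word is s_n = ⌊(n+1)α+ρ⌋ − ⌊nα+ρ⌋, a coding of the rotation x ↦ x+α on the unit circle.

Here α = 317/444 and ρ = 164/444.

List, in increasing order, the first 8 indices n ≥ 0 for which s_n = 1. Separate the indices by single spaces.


n=0: ⌊481/444⌋−⌊164/444⌋ = 1−0 = 1  ← one
n=1: ⌊798/444⌋−⌊481/444⌋ = 1−1 = 0
n=2: ⌊1115/444⌋−⌊798/444⌋ = 2−1 = 1  ← one
n=3: ⌊1432/444⌋−⌊1115/444⌋ = 3−2 = 1  ← one
n=4: ⌊1749/444⌋−⌊1432/444⌋ = 3−3 = 0
n=5: ⌊2066/444⌋−⌊1749/444⌋ = 4−3 = 1  ← one
n=6: ⌊2383/444⌋−⌊2066/444⌋ = 5−4 = 1  ← one
n=7: ⌊2700/444⌋−⌊2383/444⌋ = 6−5 = 1  ← one
n=8: ⌊3017/444⌋−⌊2700/444⌋ = 6−6 = 0
n=9: ⌊3334/444⌋−⌊3017/444⌋ = 7−6 = 1  ← one
n=10: ⌊3651/444⌋−⌊3334/444⌋ = 8−7 = 1  ← one
positions of the first 8 ones: 0 2 3 5 6 7 9 10

0 2 3 5 6 7 9 10


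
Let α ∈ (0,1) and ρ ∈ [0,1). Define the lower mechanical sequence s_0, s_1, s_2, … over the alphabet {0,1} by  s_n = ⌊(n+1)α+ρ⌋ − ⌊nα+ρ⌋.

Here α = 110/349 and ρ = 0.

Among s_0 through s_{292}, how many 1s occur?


#1s = Σ_{n=0}^{292} s_n = Σ_{n=0}^{292} (⌊(n+1)α+ρ⌋ − ⌊nα+ρ⌋)
the sum telescopes: every ⌊nα+ρ⌋ with 0 < n < 293 appears once with + and once with −, leaving ⌊293α+ρ⌋ − ⌊0·α+ρ⌋
293α + ρ = (293·110) / 349 = 32230/349
ρ = 0/349
⌊32230/349⌋ = 92,  ⌊0/349⌋ = 0
#1s = 92 − 0 = 92

92


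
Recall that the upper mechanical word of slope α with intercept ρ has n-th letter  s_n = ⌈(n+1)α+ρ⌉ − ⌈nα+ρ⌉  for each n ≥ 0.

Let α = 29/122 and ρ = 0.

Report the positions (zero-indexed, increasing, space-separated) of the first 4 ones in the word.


n=0: ⌈29/122⌉−⌈0/122⌉ = 1−0 = 1  ← one
n=1: ⌈58/122⌉−⌈29/122⌉ = 1−1 = 0
n=2: ⌈87/122⌉−⌈58/122⌉ = 1−1 = 0
n=3: ⌈116/122⌉−⌈87/122⌉ = 1−1 = 0
n=4: ⌈145/122⌉−⌈116/122⌉ = 2−1 = 1  ← one
n=5: ⌈174/122⌉−⌈145/122⌉ = 2−2 = 0
n=6: ⌈203/122⌉−⌈174/122⌉ = 2−2 = 0
n=7: ⌈232/122⌉−⌈203/122⌉ = 2−2 = 0
n=8: ⌈261/122⌉−⌈232/122⌉ = 3−2 = 1  ← one
n=9: ⌈290/122⌉−⌈261/122⌉ = 3−3 = 0
n=10: ⌈319/122⌉−⌈290/122⌉ = 3−3 = 0
n=11: ⌈348/122⌉−⌈319/122⌉ = 3−3 = 0
n=12: ⌈377/122⌉−⌈348/122⌉ = 4−3 = 1  ← one
positions of the first 4 ones: 0 4 8 12

0 4 8 12


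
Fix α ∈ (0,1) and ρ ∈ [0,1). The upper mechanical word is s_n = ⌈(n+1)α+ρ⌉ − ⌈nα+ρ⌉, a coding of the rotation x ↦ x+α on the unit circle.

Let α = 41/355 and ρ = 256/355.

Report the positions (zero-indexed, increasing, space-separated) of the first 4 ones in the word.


2 11 19 28

n=0: ⌈297/355⌉−⌈256/355⌉ = 1−1 = 0
n=1: ⌈338/355⌉−⌈297/355⌉ = 1−1 = 0
n=2: ⌈379/355⌉−⌈338/355⌉ = 2−1 = 1  ← one
n=3: ⌈420/355⌉−⌈379/355⌉ = 2−2 = 0
n=4: ⌈461/355⌉−⌈420/355⌉ = 2−2 = 0
n=5: ⌈502/355⌉−⌈461/355⌉ = 2−2 = 0
n=6: ⌈543/355⌉−⌈502/355⌉ = 2−2 = 0
n=7: ⌈584/355⌉−⌈543/355⌉ = 2−2 = 0
n=8: ⌈625/355⌉−⌈584/355⌉ = 2−2 = 0
n=9: ⌈666/355⌉−⌈625/355⌉ = 2−2 = 0
n=10: ⌈707/355⌉−⌈666/355⌉ = 2−2 = 0
n=11: ⌈748/355⌉−⌈707/355⌉ = 3−2 = 1  ← one
n=12: ⌈789/355⌉−⌈748/355⌉ = 3−3 = 0
n=13: ⌈830/355⌉−⌈789/355⌉ = 3−3 = 0
n=14: ⌈871/355⌉−⌈830/355⌉ = 3−3 = 0
n=15: ⌈912/355⌉−⌈871/355⌉ = 3−3 = 0
n=16: ⌈953/355⌉−⌈912/355⌉ = 3−3 = 0
n=17: ⌈994/355⌉−⌈953/355⌉ = 3−3 = 0
n=18: ⌈1035/355⌉−⌈994/355⌉ = 3−3 = 0
n=19: ⌈1076/355⌉−⌈1035/355⌉ = 4−3 = 1  ← one
n=20: ⌈1117/355⌉−⌈1076/355⌉ = 4−4 = 0
n=21: ⌈1158/355⌉−⌈1117/355⌉ = 4−4 = 0
n=22: ⌈1199/355⌉−⌈1158/355⌉ = 4−4 = 0
n=23: ⌈1240/355⌉−⌈1199/355⌉ = 4−4 = 0
n=24: ⌈1281/355⌉−⌈1240/355⌉ = 4−4 = 0
n=25: ⌈1322/355⌉−⌈1281/355⌉ = 4−4 = 0
n=26: ⌈1363/355⌉−⌈1322/355⌉ = 4−4 = 0
n=27: ⌈1404/355⌉−⌈1363/355⌉ = 4−4 = 0
n=28: ⌈1445/355⌉−⌈1404/355⌉ = 5−4 = 1  ← one
positions of the first 4 ones: 2 11 19 28
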